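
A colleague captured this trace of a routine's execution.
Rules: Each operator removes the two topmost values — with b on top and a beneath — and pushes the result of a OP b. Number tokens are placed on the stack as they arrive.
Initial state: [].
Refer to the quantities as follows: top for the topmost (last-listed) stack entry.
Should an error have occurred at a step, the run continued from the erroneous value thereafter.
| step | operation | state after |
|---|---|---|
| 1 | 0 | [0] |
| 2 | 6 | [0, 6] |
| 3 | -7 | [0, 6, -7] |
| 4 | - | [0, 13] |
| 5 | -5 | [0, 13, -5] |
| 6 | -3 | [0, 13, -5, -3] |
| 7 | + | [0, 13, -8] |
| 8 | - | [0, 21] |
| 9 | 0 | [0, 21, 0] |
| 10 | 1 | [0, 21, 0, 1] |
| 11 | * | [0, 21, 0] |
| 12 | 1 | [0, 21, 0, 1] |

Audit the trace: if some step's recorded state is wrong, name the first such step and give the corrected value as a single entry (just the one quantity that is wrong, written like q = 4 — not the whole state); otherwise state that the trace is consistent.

Recomputing the run from the initial state:
step 1: [0]
step 2: [0, 6]
step 3: [0, 6, -7]
step 4: [0, 13]
step 5: [0, 13, -5]
step 6: [0, 13, -5, -3]
step 7: [0, 13, -8]
step 8: [0, 21]
step 9: [0, 21, 0]
step 10: [0, 21, 0, 1]
step 11: [0, 21, 0]
step 12: [0, 21, 0, 1]
This matches the trace at every step.

no error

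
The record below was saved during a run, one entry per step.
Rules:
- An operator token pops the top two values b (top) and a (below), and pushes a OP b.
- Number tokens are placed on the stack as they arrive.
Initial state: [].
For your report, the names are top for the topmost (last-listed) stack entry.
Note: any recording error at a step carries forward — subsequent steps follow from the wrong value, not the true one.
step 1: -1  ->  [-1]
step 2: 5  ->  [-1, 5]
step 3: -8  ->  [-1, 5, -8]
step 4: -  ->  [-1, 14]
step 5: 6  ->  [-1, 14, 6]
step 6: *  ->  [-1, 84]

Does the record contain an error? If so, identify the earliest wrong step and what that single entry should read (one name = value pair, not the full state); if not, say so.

step 4, top = 13

Step 1: push -1: top = -1 — in agreement.
Step 2: push 5: top = 5 — agrees with the record.
Step 3: push -8: top = -8 — agrees with the record.
Step 4: 5 - -8 = 13 — the record has a different value.
The audit stops at step 4: the recorded entry is wrong and should be top = 13.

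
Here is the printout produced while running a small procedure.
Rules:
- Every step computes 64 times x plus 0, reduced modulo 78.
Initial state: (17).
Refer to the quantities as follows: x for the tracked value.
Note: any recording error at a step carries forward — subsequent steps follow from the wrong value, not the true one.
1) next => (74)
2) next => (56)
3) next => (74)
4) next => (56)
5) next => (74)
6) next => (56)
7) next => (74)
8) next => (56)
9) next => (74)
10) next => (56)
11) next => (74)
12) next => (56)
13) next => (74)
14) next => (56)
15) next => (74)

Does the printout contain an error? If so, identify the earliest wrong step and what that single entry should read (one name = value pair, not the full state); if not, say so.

no error

1. x = (64*17 + 0) mod 78 = 74 (same as recorded)
2. x = (64*74 + 0) mod 78 = 56 (exactly as logged)
3. x = (64*56 + 0) mod 78 = 74 (verified)
4. x = (64*74 + 0) mod 78 = 56 (confirmed correct)
5. x = (64*56 + 0) mod 78 = 74 (no discrepancy)
6. x = (64*74 + 0) mod 78 = 56 (same as recorded)
7. x = (64*56 + 0) mod 78 = 74 (agrees with the printout)
8. x = (64*74 + 0) mod 78 = 56 (agrees with the printout)
9. x = (64*56 + 0) mod 78 = 74 (consistent with the printout)
10. x = (64*74 + 0) mod 78 = 56 (no discrepancy)
11. x = (64*56 + 0) mod 78 = 74 (checks out)
12. x = (64*74 + 0) mod 78 = 56 (verified)
13. x = (64*56 + 0) mod 78 = 74 (consistent with the printout)
14. x = (64*74 + 0) mod 78 = 56 (verified)
15. x = (64*56 + 0) mod 78 = 74 (agrees with the printout)
Nothing is out of place; the run is error-free.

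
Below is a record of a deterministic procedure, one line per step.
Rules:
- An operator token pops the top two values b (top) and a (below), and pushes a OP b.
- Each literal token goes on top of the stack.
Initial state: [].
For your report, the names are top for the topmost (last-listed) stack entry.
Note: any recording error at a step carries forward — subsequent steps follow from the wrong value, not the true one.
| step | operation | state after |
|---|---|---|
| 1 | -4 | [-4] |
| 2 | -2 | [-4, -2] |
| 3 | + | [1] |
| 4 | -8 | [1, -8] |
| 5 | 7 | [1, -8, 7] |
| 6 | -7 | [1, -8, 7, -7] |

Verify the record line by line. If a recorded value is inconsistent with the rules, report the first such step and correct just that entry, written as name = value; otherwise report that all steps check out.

Step 1: push -4: top = -4 — confirmed correct.
Step 2: push -2: top = -2 — checks out.
Step 3: -4 + -2 = -6 — the record has a different value.
First incorrect step: 3; the correct value is top = -6.

step 3, top = -6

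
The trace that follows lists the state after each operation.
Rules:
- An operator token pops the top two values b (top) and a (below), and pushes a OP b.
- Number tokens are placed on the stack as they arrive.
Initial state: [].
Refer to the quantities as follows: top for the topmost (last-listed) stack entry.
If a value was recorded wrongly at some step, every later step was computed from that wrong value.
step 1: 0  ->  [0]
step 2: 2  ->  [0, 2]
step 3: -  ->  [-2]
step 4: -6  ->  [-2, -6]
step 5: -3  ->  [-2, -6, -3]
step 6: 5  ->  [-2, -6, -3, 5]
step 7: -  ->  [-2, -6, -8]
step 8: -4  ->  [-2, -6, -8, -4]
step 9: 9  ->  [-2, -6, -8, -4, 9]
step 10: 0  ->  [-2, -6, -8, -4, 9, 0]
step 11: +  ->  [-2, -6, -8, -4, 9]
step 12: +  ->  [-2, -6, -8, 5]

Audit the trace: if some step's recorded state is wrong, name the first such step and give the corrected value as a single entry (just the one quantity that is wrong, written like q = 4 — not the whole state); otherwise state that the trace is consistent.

1. push 0: top = 0 (consistent with the trace)
2. push 2: top = 2 (checks out)
3. 0 - 2 = -2 (verified)
4. push -6: top = -6 (same as recorded)
5. push -3: top = -3 (matches)
6. push 5: top = 5 (checks out)
7. -3 - 5 = -8 (confirmed correct)
8. push -4: top = -4 (confirmed correct)
9. push 9: top = 9 (checks out)
10. push 0: top = 0 (same as recorded)
11. 9 + 0 = 9 (in agreement)
12. -4 + 9 = 5 (consistent with the trace)
Nothing is out of place; the run is error-free.

no error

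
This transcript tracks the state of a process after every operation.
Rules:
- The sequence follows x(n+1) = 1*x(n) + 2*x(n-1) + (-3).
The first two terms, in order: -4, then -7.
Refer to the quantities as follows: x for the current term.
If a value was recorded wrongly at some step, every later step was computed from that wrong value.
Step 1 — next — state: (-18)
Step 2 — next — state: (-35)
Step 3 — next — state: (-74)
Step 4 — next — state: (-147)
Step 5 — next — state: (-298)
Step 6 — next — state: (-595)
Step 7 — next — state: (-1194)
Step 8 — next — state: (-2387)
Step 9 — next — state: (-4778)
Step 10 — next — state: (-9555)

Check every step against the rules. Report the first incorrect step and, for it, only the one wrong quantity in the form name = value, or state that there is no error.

no error

step 1: x = 1*(-7) + (2)*(-4) + (-3) = -18 -> same as recorded
step 2: x = 1*(-18) + (2)*(-7) + (-3) = -35 -> matches
step 3: x = 1*(-35) + (2)*(-18) + (-3) = -74 -> same as recorded
step 4: x = 1*(-74) + (2)*(-35) + (-3) = -147 -> confirmed correct
step 5: x = 1*(-147) + (2)*(-74) + (-3) = -298 -> confirmed correct
step 6: x = 1*(-298) + (2)*(-147) + (-3) = -595 -> agrees with the transcript
step 7: x = 1*(-595) + (2)*(-298) + (-3) = -1194 -> agrees with the transcript
step 8: x = 1*(-1194) + (2)*(-595) + (-3) = -2387 -> no discrepancy
step 9: x = 1*(-2387) + (2)*(-1194) + (-3) = -4778 -> checks out
step 10: x = 1*(-4778) + (2)*(-2387) + (-3) = -9555 -> matches
Nothing is out of place; the run is error-free.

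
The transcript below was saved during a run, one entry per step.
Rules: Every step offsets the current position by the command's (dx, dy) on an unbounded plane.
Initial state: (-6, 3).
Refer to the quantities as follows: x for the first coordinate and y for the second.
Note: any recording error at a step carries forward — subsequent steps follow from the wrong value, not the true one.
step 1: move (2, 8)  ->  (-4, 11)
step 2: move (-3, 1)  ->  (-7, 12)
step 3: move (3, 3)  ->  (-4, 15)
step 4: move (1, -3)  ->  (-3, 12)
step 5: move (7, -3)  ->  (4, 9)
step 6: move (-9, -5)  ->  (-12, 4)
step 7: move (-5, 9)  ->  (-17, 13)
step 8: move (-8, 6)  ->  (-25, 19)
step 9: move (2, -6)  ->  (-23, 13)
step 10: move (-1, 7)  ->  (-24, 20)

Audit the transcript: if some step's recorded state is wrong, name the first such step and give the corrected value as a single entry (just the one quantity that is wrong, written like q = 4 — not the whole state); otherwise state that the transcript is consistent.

step 6, x = -5

Recomputing the run from the initial state:
step 1: x = -4, y = 11
step 2: x = -7, y = 12
step 3: x = -4, y = 15
step 4: x = -3, y = 12
step 5: x = 4, y = 9
step 6: x = -5, y = 4
step 7: x = -10, y = 13
step 8: x = -18, y = 19
step 9: x = -16, y = 13
step 10: x = -17, y = 20
The first disagreement with the transcript is at step 6, where the value should be x = -5.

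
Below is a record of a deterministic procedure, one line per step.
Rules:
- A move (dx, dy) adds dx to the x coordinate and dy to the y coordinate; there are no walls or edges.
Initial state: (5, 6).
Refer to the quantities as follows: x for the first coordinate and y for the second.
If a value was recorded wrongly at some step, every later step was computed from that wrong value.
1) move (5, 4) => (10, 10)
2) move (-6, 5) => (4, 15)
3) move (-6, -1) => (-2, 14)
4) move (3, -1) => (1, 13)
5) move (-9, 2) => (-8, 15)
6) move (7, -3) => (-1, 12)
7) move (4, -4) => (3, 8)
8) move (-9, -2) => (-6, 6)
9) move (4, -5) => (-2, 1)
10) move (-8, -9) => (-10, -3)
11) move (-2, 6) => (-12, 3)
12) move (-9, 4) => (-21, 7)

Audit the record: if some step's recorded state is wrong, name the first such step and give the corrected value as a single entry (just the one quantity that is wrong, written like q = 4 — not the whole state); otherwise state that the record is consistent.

Recomputing the run from the initial state:
step 1: x = 10, y = 10
step 2: x = 4, y = 15
step 3: x = -2, y = 14
step 4: x = 1, y = 13
step 5: x = -8, y = 15
step 6: x = -1, y = 12
step 7: x = 3, y = 8
step 8: x = -6, y = 6
step 9: x = -2, y = 1
step 10: x = -10, y = -8
step 11: x = -12, y = -2
step 12: x = -21, y = 2
The first disagreement with the record is at step 10, where the value should be y = -8.

step 10, y = -8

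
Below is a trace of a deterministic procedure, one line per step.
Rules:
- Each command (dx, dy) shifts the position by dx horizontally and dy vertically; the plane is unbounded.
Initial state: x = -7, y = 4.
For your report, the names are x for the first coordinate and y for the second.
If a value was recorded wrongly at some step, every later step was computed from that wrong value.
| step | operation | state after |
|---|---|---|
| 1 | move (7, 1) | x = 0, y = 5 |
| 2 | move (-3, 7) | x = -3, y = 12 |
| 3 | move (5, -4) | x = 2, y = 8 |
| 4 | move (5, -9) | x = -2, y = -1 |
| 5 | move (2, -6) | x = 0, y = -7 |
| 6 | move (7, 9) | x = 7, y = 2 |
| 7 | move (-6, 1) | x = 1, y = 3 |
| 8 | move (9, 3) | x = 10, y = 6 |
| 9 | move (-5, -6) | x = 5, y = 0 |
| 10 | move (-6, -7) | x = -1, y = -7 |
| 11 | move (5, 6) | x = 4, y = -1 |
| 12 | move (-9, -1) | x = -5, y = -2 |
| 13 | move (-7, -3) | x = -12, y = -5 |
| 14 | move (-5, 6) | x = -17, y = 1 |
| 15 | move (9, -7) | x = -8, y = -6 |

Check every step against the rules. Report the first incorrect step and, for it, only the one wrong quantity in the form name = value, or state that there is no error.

step 1: x = -7 + (7) = 0, y = 4 + (1) = 5 -> no discrepancy
step 2: x = 0 + (-3) = -3, y = 5 + (7) = 12 -> confirmed correct
step 3: x = -3 + (5) = 2, y = 12 + (-4) = 8 -> exactly as logged
step 4: x = 2 + (5) = 7, y = 8 + (-9) = -1 -> first mismatch against the trace
Step 4 is the first one off; corrected, x = 7.

step 4, x = 7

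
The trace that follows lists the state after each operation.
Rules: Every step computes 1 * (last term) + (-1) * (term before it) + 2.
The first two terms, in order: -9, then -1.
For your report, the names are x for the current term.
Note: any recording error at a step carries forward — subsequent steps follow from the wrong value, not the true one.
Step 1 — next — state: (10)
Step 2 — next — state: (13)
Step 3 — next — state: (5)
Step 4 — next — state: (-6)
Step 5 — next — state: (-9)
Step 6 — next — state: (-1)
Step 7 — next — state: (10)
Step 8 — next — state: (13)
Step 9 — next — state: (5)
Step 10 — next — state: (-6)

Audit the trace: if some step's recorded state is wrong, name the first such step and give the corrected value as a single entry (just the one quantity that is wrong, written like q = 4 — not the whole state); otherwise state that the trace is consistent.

no error

Recomputing the run from the initial state:
step 1: x = 10
step 2: x = 13
step 3: x = 5
step 4: x = -6
step 5: x = -9
step 6: x = -1
step 7: x = 10
step 8: x = 13
step 9: x = 5
step 10: x = -6
This matches the trace at every step.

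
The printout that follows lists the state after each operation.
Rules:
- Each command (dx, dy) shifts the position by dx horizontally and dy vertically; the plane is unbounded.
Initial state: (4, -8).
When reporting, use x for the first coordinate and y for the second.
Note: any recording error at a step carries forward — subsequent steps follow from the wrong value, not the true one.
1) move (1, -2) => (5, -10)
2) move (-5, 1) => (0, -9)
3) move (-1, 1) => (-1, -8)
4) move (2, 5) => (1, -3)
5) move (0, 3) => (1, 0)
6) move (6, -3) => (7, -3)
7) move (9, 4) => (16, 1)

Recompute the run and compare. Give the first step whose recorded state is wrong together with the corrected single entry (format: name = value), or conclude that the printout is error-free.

no error

step 1: x = 4 + (1) = 5, y = -8 + (-2) = -10 -> exactly as logged
step 2: x = 5 + (-5) = 0, y = -10 + (1) = -9 -> confirmed correct
step 3: x = 0 + (-1) = -1, y = -9 + (1) = -8 -> in agreement
step 4: x = -1 + (2) = 1, y = -8 + (5) = -3 -> exactly as logged
step 5: x = 1 + (0) = 1, y = -3 + (3) = 0 -> confirmed correct
step 6: x = 1 + (6) = 7, y = 0 + (-3) = -3 -> matches
step 7: x = 7 + (9) = 16, y = -3 + (4) = 1 -> exactly as logged
The whole run recomputes cleanly — no discrepancies.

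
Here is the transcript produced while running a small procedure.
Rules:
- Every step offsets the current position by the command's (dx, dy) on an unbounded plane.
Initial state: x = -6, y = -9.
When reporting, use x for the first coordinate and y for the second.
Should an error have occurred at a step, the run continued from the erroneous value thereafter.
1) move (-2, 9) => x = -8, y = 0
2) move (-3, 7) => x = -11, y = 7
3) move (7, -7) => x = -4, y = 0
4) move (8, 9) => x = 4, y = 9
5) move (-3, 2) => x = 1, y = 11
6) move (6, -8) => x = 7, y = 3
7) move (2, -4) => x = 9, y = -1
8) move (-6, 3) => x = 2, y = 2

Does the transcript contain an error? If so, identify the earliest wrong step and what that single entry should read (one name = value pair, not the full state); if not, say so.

1. x = -6 + (-2) = -8, y = -9 + (9) = 0 (no discrepancy)
2. x = -8 + (-3) = -11, y = 0 + (7) = 7 (same as recorded)
3. x = -11 + (7) = -4, y = 7 + (-7) = 0 (agrees with the transcript)
4. x = -4 + (8) = 4, y = 0 + (9) = 9 (no discrepancy)
5. x = 4 + (-3) = 1, y = 9 + (2) = 11 (no discrepancy)
6. x = 1 + (6) = 7, y = 11 + (-8) = 3 (same as recorded)
7. x = 7 + (2) = 9, y = 3 + (-4) = -1 (matches)
8. x = 9 + (-6) = 3, y = -1 + (3) = 2 (the transcript has a different value)
First deviation found at step 8; the corrected entry is x = 3.

step 8, x = 3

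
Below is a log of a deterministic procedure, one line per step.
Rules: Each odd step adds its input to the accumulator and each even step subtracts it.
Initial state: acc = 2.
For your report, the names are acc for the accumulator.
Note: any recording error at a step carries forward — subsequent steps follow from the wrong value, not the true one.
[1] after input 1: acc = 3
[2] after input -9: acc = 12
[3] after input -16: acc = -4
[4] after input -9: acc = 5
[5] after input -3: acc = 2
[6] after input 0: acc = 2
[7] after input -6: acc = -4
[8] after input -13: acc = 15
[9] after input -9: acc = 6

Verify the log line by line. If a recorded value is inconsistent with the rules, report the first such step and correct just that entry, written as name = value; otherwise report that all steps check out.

Recomputing the run from the initial state:
step 1: acc = 3
step 2: acc = 12
step 3: acc = -4
step 4: acc = 5
step 5: acc = 2
step 6: acc = 2
step 7: acc = -4
step 8: acc = 9
step 9: acc = 0
The first disagreement with the log is at step 8, where the value should be acc = 9.

step 8, acc = 9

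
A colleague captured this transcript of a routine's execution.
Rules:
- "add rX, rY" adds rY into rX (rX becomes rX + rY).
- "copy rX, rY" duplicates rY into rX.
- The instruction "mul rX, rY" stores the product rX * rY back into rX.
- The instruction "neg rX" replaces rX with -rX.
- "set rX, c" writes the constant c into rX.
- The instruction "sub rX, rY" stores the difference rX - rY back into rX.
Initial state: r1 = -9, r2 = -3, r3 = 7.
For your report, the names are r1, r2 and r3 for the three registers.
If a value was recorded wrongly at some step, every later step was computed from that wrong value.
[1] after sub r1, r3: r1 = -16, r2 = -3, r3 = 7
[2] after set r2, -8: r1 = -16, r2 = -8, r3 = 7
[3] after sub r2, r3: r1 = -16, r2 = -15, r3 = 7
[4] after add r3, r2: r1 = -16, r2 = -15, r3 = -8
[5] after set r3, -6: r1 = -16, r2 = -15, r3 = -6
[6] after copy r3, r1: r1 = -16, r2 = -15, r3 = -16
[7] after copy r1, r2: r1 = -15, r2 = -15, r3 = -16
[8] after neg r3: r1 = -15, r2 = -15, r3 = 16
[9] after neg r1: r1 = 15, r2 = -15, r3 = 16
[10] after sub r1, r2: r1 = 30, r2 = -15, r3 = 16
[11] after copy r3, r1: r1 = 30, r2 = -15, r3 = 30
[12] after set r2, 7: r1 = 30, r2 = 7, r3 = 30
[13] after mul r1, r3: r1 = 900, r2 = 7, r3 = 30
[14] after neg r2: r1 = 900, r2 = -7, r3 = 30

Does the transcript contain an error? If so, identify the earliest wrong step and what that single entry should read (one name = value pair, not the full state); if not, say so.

no error

step 1: r1 = -9 - 7 = -16 -> same as recorded
step 2: r2 = -8 -> same as recorded
step 3: r2 = -8 - 7 = -15 -> verified
step 4: r3 = 7 + -15 = -8 -> verified
step 5: r3 = -6 -> in agreement
step 6: r3 = -16 -> in agreement
step 7: r1 = -15 -> agrees with the transcript
step 8: r3 = -(-16) = 16 -> exactly as logged
step 9: r1 = -(-15) = 15 -> consistent with the transcript
step 10: r1 = 15 - -15 = 30 -> exactly as logged
step 11: r3 = 30 -> consistent with the transcript
step 12: r2 = 7 -> matches
step 13: r1 = 30 * 30 = 900 -> exactly as logged
step 14: r2 = -(7) = -7 -> confirmed correct
Nothing is out of place; the run is error-free.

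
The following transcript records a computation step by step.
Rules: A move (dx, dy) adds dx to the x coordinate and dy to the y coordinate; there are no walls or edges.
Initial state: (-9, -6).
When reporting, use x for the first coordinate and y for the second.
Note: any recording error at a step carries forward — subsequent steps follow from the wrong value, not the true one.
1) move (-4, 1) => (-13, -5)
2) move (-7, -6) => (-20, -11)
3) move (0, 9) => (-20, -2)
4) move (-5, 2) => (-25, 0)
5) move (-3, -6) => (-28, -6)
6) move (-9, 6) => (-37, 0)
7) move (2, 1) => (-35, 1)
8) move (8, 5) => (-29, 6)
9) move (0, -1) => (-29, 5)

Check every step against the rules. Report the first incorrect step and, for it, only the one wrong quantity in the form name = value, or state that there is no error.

step 8, x = -27

Recomputing the run from the initial state:
step 1: x = -13, y = -5
step 2: x = -20, y = -11
step 3: x = -20, y = -2
step 4: x = -25, y = 0
step 5: x = -28, y = -6
step 6: x = -37, y = 0
step 7: x = -35, y = 1
step 8: x = -27, y = 6
step 9: x = -27, y = 5
The first disagreement with the transcript is at step 8, where the value should be x = -27.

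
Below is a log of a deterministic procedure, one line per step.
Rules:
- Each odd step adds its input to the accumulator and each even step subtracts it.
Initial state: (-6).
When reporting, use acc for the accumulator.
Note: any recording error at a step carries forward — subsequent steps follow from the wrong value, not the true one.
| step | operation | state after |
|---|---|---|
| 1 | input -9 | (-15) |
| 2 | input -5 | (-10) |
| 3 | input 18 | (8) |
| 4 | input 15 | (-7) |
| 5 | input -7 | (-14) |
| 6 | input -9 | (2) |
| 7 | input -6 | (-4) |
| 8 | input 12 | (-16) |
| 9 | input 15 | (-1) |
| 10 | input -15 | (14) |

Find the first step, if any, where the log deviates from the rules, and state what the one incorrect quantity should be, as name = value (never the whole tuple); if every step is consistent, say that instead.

step 6, acc = -5

step 1: acc = -6 + -9 = -15 -> checks out
step 2: acc = -15 - -5 = -10 -> no discrepancy
step 3: acc = -10 + 18 = 8 -> no discrepancy
step 4: acc = 8 - 15 = -7 -> agrees with the log
step 5: acc = -7 + -7 = -14 -> no discrepancy
step 6: acc = -14 - -9 = -5 -> the recorded entry deviates here
First deviation found at step 6; the corrected entry is acc = -5.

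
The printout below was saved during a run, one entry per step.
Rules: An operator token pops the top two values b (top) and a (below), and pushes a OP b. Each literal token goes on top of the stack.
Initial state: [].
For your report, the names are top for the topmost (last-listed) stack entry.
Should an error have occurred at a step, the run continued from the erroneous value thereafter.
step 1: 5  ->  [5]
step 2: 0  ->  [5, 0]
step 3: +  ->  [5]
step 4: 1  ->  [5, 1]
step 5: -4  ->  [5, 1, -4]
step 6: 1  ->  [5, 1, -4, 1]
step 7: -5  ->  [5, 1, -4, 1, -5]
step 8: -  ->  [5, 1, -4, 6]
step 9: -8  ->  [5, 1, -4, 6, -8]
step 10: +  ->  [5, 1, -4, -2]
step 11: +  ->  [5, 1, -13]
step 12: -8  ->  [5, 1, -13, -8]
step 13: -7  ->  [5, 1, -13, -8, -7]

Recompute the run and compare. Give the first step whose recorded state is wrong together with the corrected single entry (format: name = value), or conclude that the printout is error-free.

step 11, top = -6

Step 1: push 5: top = 5 — same as recorded.
Step 2: push 0: top = 0 — no discrepancy.
Step 3: 5 + 0 = 5 — matches.
Step 4: push 1: top = 1 — in agreement.
Step 5: push -4: top = -4 — in agreement.
Step 6: push 1: top = 1 — in agreement.
Step 7: push -5: top = -5 — consistent with the printout.
Step 8: 1 - -5 = 6 — matches.
Step 9: push -8: top = -8 — same as recorded.
Step 10: 6 + -8 = -2 — exactly as logged.
Step 11: -4 + -2 = -6 — not what was recorded.
Step 11 is the first one off; corrected, top = -6.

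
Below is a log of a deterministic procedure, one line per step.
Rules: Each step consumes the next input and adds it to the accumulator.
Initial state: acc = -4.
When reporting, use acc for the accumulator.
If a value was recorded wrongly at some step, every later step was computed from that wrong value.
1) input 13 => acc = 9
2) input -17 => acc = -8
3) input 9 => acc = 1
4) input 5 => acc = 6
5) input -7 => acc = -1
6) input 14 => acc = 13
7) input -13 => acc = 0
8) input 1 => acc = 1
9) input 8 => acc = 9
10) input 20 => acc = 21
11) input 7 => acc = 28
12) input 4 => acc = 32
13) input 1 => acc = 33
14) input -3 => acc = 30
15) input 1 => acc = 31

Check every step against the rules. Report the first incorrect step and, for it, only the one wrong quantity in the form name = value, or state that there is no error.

step 10, acc = 29

1. acc = -4 + 13 = 9 (exactly as logged)
2. acc = 9 + -17 = -8 (matches)
3. acc = -8 + 9 = 1 (no discrepancy)
4. acc = 1 + 5 = 6 (matches)
5. acc = 6 + -7 = -1 (in agreement)
6. acc = -1 + 14 = 13 (checks out)
7. acc = 13 + -13 = 0 (verified)
8. acc = 0 + 1 = 1 (exactly as logged)
9. acc = 1 + 8 = 9 (exactly as logged)
10. acc = 9 + 20 = 29 (the entry is off here)
The audit stops at step 10: the recorded entry is wrong and should be acc = 29.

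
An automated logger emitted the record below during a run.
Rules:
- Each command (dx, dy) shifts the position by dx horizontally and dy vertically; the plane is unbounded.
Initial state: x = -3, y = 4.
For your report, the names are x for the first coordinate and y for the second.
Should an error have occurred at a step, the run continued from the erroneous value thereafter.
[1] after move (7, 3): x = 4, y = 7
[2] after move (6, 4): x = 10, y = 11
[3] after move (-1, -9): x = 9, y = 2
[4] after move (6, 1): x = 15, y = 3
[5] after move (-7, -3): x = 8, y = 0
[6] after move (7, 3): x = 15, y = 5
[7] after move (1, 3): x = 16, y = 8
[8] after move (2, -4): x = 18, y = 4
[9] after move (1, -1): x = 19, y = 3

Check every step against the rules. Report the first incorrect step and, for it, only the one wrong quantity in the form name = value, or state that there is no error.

Recomputing the run from the initial state:
step 1: x = 4, y = 7
step 2: x = 10, y = 11
step 3: x = 9, y = 2
step 4: x = 15, y = 3
step 5: x = 8, y = 0
step 6: x = 15, y = 3
step 7: x = 16, y = 6
step 8: x = 18, y = 2
step 9: x = 19, y = 1
The first disagreement with the record is at step 6, where the value should be y = 3.

step 6, y = 3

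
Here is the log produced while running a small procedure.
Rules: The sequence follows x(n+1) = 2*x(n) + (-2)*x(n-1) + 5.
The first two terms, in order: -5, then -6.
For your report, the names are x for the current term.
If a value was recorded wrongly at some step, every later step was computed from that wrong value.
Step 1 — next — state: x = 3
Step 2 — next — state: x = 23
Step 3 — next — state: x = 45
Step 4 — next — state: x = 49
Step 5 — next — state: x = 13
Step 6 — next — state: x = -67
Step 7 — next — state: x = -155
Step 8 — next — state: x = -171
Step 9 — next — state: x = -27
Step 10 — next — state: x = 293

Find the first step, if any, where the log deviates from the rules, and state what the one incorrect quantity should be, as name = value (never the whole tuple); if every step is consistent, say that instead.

no error

Step 1: x = 2*(-6) + (-2)*(-5) + (5) = 3 — matches.
Step 2: x = 2*(3) + (-2)*(-6) + (5) = 23 — confirmed correct.
Step 3: x = 2*(23) + (-2)*(3) + (5) = 45 — in agreement.
Step 4: x = 2*(45) + (-2)*(23) + (5) = 49 — no discrepancy.
Step 5: x = 2*(49) + (-2)*(45) + (5) = 13 — no discrepancy.
Step 6: x = 2*(13) + (-2)*(49) + (5) = -67 — exactly as logged.
Step 7: x = 2*(-67) + (-2)*(13) + (5) = -155 — agrees with the log.
Step 8: x = 2*(-155) + (-2)*(-67) + (5) = -171 — consistent with the log.
Step 9: x = 2*(-171) + (-2)*(-155) + (5) = -27 — consistent with the log.
Step 10: x = 2*(-27) + (-2)*(-171) + (5) = 293 — in agreement.
Every step is consistent.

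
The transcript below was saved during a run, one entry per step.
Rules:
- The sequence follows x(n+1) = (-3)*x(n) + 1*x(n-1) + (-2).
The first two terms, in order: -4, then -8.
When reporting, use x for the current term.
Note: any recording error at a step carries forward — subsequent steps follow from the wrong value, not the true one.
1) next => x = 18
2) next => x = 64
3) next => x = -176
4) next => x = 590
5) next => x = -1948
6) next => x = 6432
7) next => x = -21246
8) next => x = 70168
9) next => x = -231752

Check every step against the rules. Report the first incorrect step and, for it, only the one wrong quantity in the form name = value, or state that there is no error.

1. x = -3*(-8) + (1)*(-4) + (-2) = 18 (same as recorded)
2. x = -3*(18) + (1)*(-8) + (-2) = -64 (first mismatch against the transcript)
Step 2 is the first one off; corrected, x = -64.

step 2, x = -64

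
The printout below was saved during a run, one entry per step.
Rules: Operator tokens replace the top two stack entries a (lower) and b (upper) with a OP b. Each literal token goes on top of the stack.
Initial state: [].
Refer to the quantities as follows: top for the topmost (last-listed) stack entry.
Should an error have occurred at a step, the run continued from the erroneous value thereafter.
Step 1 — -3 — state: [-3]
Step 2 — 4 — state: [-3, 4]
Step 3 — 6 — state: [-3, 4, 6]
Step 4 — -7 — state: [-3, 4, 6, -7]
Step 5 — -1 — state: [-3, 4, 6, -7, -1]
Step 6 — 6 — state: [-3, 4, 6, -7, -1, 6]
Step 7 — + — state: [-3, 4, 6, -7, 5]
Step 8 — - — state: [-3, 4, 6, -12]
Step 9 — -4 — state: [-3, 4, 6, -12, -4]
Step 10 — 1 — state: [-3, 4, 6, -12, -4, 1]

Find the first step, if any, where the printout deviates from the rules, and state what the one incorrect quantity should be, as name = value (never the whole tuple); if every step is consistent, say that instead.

no error

Recomputing the run from the initial state:
step 1: [-3]
step 2: [-3, 4]
step 3: [-3, 4, 6]
step 4: [-3, 4, 6, -7]
step 5: [-3, 4, 6, -7, -1]
step 6: [-3, 4, 6, -7, -1, 6]
step 7: [-3, 4, 6, -7, 5]
step 8: [-3, 4, 6, -12]
step 9: [-3, 4, 6, -12, -4]
step 10: [-3, 4, 6, -12, -4, 1]
This matches the printout at every step.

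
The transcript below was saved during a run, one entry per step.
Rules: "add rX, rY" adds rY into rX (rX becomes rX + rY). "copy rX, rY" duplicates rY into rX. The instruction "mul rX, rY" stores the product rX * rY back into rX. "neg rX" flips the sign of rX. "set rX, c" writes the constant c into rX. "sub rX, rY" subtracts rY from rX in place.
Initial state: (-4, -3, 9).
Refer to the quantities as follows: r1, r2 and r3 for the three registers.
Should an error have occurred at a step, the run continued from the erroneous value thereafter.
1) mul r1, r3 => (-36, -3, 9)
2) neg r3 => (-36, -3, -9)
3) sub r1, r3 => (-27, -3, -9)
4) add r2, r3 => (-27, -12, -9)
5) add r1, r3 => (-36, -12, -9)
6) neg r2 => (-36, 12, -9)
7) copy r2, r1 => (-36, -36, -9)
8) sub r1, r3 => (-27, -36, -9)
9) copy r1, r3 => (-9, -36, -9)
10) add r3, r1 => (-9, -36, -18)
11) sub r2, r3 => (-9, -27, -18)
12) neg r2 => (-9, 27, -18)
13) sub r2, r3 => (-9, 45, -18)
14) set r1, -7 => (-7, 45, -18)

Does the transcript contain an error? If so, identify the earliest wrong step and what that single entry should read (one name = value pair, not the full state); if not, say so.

Recomputing the run from the initial state:
step 1: r1 = -36, r2 = -3, r3 = 9
step 2: r1 = -36, r2 = -3, r3 = -9
step 3: r1 = -27, r2 = -3, r3 = -9
step 4: r1 = -27, r2 = -12, r3 = -9
step 5: r1 = -36, r2 = -12, r3 = -9
step 6: r1 = -36, r2 = 12, r3 = -9
step 7: r1 = -36, r2 = -36, r3 = -9
step 8: r1 = -27, r2 = -36, r3 = -9
step 9: r1 = -9, r2 = -36, r3 = -9
step 10: r1 = -9, r2 = -36, r3 = -18
step 11: r1 = -9, r2 = -18, r3 = -18
step 12: r1 = -9, r2 = 18, r3 = -18
step 13: r1 = -9, r2 = 36, r3 = -18
step 14: r1 = -7, r2 = 36, r3 = -18
The first disagreement with the transcript is at step 11, where the value should be r2 = -18.

step 11, r2 = -18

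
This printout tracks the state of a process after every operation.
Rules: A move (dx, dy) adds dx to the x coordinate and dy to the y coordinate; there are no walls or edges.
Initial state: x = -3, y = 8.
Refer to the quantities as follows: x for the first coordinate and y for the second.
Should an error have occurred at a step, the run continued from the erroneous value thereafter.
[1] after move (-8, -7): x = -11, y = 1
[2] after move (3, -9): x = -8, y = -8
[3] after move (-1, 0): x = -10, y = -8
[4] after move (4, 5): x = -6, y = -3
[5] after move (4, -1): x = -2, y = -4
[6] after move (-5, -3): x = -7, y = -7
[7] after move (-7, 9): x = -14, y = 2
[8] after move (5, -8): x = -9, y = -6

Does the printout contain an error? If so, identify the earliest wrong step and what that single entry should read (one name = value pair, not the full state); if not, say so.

Recomputing the run from the initial state:
step 1: x = -11, y = 1
step 2: x = -8, y = -8
step 3: x = -9, y = -8
step 4: x = -5, y = -3
step 5: x = -1, y = -4
step 6: x = -6, y = -7
step 7: x = -13, y = 2
step 8: x = -8, y = -6
The first disagreement with the printout is at step 3, where the value should be x = -9.

step 3, x = -9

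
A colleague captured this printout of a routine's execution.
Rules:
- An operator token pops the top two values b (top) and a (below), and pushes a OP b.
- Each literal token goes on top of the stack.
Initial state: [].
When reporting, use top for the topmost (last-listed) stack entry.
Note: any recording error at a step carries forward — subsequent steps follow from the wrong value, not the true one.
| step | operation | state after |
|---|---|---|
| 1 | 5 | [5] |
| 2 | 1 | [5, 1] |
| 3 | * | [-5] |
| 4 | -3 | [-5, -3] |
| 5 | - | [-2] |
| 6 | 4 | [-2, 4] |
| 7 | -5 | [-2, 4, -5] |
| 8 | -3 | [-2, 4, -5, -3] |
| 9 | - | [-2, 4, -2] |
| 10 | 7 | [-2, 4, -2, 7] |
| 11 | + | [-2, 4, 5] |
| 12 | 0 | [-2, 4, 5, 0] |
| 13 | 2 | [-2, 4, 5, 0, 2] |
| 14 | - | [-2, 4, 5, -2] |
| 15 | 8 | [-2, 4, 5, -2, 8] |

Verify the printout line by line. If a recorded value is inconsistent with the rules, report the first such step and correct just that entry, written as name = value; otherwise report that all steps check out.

Recomputing the run from the initial state:
step 1: [5]
step 2: [5, 1]
step 3: [5]
step 4: [5, -3]
step 5: [8]
step 6: [8, 4]
step 7: [8, 4, -5]
step 8: [8, 4, -5, -3]
step 9: [8, 4, -2]
step 10: [8, 4, -2, 7]
step 11: [8, 4, 5]
step 12: [8, 4, 5, 0]
step 13: [8, 4, 5, 0, 2]
step 14: [8, 4, 5, -2]
step 15: [8, 4, 5, -2, 8]
The first disagreement with the printout is at step 3, where the value should be top = 5.

step 3, top = 5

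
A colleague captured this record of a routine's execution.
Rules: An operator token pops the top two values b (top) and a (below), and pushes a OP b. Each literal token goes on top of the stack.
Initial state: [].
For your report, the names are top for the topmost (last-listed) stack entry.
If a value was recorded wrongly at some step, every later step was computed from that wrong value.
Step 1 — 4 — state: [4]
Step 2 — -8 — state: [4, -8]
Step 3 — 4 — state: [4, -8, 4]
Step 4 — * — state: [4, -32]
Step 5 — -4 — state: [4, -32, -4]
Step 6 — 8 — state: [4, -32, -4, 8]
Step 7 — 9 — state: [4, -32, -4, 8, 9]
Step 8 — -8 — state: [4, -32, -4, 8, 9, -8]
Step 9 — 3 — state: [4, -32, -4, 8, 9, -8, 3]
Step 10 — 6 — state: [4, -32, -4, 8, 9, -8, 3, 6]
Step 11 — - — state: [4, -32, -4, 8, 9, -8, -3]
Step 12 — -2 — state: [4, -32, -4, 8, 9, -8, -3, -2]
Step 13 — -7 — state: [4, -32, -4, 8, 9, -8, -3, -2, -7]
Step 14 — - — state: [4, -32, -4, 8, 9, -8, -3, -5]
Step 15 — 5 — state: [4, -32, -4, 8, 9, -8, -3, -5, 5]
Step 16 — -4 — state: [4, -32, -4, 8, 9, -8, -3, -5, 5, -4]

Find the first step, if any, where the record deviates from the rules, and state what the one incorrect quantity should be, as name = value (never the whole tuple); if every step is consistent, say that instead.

step 14, top = 5

Recomputing the run from the initial state:
step 1: [4]
step 2: [4, -8]
step 3: [4, -8, 4]
step 4: [4, -32]
step 5: [4, -32, -4]
step 6: [4, -32, -4, 8]
step 7: [4, -32, -4, 8, 9]
step 8: [4, -32, -4, 8, 9, -8]
step 9: [4, -32, -4, 8, 9, -8, 3]
step 10: [4, -32, -4, 8, 9, -8, 3, 6]
step 11: [4, -32, -4, 8, 9, -8, -3]
step 12: [4, -32, -4, 8, 9, -8, -3, -2]
step 13: [4, -32, -4, 8, 9, -8, -3, -2, -7]
step 14: [4, -32, -4, 8, 9, -8, -3, 5]
step 15: [4, -32, -4, 8, 9, -8, -3, 5, 5]
step 16: [4, -32, -4, 8, 9, -8, -3, 5, 5, -4]
The first disagreement with the record is at step 14, where the value should be top = 5.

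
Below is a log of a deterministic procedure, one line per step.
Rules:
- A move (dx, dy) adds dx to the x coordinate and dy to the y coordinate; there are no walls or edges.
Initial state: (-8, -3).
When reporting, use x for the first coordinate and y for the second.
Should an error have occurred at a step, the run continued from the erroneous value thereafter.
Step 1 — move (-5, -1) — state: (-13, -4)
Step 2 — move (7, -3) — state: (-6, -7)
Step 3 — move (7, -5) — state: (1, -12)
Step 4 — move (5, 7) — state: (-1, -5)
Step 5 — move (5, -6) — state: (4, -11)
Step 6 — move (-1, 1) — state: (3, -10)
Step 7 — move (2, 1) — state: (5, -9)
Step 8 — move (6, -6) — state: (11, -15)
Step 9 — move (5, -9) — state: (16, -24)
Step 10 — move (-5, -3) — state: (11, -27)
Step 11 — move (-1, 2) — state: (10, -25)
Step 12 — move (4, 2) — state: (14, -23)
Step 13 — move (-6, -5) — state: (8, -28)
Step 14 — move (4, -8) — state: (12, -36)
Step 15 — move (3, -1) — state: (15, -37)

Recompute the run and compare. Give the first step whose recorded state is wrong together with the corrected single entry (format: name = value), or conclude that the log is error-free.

Recomputing the run from the initial state:
step 1: x = -13, y = -4
step 2: x = -6, y = -7
step 3: x = 1, y = -12
step 4: x = 6, y = -5
step 5: x = 11, y = -11
step 6: x = 10, y = -10
step 7: x = 12, y = -9
step 8: x = 18, y = -15
step 9: x = 23, y = -24
step 10: x = 18, y = -27
step 11: x = 17, y = -25
step 12: x = 21, y = -23
step 13: x = 15, y = -28
step 14: x = 19, y = -36
step 15: x = 22, y = -37
The first disagreement with the log is at step 4, where the value should be x = 6.

step 4, x = 6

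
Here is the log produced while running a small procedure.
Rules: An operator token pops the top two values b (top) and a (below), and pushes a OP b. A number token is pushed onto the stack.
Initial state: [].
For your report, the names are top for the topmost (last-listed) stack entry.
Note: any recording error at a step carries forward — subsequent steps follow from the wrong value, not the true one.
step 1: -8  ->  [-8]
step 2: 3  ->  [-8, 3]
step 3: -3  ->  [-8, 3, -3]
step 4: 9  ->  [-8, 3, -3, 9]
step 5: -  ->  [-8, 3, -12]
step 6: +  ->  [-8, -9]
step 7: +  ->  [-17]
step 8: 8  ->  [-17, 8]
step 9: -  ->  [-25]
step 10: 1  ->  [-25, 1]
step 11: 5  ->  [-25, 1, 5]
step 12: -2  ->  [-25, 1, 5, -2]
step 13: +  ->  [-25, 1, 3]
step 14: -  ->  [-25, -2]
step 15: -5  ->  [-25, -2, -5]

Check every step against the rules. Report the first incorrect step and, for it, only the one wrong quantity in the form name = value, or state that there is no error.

no error

Step 1: push -8: top = -8 — verified.
Step 2: push 3: top = 3 — same as recorded.
Step 3: push -3: top = -3 — matches.
Step 4: push 9: top = 9 — confirmed correct.
Step 5: -3 - 9 = -12 — exactly as logged.
Step 6: 3 + -12 = -9 — matches.
Step 7: -8 + -9 = -17 — confirmed correct.
Step 8: push 8: top = 8 — verified.
Step 9: -17 - 8 = -25 — consistent with the log.
Step 10: push 1: top = 1 — verified.
Step 11: push 5: top = 5 — no discrepancy.
Step 12: push -2: top = -2 — verified.
Step 13: 5 + -2 = 3 — confirmed correct.
Step 14: 1 - 3 = -2 — verified.
Step 15: push -5: top = -5 — checks out.
All entries verified; no error found.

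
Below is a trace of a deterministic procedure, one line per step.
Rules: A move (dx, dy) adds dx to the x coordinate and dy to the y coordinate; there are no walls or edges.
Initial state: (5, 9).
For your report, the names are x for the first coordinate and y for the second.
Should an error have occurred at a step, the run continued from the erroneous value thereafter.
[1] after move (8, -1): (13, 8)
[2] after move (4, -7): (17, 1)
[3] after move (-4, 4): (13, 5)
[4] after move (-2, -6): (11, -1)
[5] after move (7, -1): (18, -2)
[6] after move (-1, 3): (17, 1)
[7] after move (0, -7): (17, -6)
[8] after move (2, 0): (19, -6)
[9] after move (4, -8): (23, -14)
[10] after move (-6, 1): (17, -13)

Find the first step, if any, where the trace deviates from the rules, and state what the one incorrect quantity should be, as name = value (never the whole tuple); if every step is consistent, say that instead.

step 1: x = 5 + (8) = 13, y = 9 + (-1) = 8 -> confirmed correct
step 2: x = 13 + (4) = 17, y = 8 + (-7) = 1 -> verified
step 3: x = 17 + (-4) = 13, y = 1 + (4) = 5 -> same as recorded
step 4: x = 13 + (-2) = 11, y = 5 + (-6) = -1 -> no discrepancy
step 5: x = 11 + (7) = 18, y = -1 + (-1) = -2 -> no discrepancy
step 6: x = 18 + (-1) = 17, y = -2 + (3) = 1 -> in agreement
step 7: x = 17 + (0) = 17, y = 1 + (-7) = -6 -> confirmed correct
step 8: x = 17 + (2) = 19, y = -6 + (0) = -6 -> exactly as logged
step 9: x = 19 + (4) = 23, y = -6 + (-8) = -14 -> in agreement
step 10: x = 23 + (-6) = 17, y = -14 + (1) = -13 -> matches
Every step is consistent.

no error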